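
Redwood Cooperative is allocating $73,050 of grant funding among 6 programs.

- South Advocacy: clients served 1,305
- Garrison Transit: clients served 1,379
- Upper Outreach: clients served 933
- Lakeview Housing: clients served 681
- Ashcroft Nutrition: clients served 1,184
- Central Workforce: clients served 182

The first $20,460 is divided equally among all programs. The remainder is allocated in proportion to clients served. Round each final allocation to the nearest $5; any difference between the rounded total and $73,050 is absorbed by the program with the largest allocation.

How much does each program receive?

Equal tier: $20,460 ÷ 6 = $3,410 apiece.
Remainder $52,590 by clients served (total 5,664): South Advocacy 12,116.87 → $12,115; Garrison Transit 12,803.96 → $12,805; Upper Outreach 8,662.87 → $8,665; Lakeview Housing 6,323.06 → $6,325; Ashcroft Nutrition 10,993.39 → $10,995; Central Workforce 1,689.86 → $1,690.
Rounding difference −$5 on remainder applied to Garrison Transit.
Totals: South Advocacy $3,410 + $12,115 = $15,525; Garrison Transit $3,410 + $12,800 = $16,210; Upper Outreach $3,410 + $8,665 = $12,075; Lakeview Housing $3,410 + $6,325 = $9,735; Ashcroft Nutrition $3,410 + $10,995 = $14,405; Central Workforce $3,410 + $1,690 = $5,100.

South Advocacy: $15,525 · Garrison Transit: $16,210 · Upper Outreach: $12,075 · Lakeview Housing: $9,735 · Ashcroft Nutrition: $14,405 · Central Workforce: $5,100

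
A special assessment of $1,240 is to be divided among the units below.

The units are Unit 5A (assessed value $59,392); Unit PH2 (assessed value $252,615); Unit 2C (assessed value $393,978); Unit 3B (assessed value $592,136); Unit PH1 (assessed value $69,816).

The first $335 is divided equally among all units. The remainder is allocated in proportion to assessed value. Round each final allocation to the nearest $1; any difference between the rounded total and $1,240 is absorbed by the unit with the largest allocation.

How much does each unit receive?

Unit 5A: $106; Unit PH2: $234; Unit 2C: $328; Unit 3B: $459; Unit PH1: $113

Equal tier: $335 ÷ 5 = $67 apiece.
Remainder $905 by assessed value (total 1,367,937): Unit 5A 39.29 → $39; Unit PH2 167.13 → $167; Unit 2C 260.65 → $261; Unit 3B 391.75 → $392; Unit PH1 46.19 → $46.
Totals: Unit 5A $67 + $39 = $106; Unit PH2 $67 + $167 = $234; Unit 2C $67 + $261 = $328; Unit 3B $67 + $392 = $459; Unit PH1 $67 + $46 = $113.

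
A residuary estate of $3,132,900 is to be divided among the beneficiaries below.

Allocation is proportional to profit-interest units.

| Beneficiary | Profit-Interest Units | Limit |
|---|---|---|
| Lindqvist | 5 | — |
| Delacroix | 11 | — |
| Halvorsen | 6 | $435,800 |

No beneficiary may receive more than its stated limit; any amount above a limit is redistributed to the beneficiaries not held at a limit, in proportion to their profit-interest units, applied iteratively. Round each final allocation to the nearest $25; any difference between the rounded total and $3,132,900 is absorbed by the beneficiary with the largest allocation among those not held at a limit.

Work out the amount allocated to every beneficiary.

Profit-interest units total: 22.
Proportional shares (ignoring caps): Lindqvist 712,022.73; Delacroix 1,566,450.00; Halvorsen 854,427.27.
Held at cap: Halvorsen ($435,800); remaining pool $2,697,100 reallocated over remaining profit-interest units 16.
Remaining shares: Lindqvist 842,843.75 → $842,850; Delacroix 1,854,256.25 → $1,854,250.

Lindqvist: $842,850 · Delacroix: $1,854,250 · Halvorsen: $435,800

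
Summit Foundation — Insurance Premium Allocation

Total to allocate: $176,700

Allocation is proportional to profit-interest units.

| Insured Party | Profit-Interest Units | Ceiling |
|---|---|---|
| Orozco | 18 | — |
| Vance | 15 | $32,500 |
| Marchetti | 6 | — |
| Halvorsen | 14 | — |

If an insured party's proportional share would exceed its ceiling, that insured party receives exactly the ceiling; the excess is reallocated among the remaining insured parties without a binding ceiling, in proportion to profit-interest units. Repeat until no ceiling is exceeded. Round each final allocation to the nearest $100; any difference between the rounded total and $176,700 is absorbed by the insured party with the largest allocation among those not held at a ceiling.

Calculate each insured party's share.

Orozco: $68,300 | Vance: $32,500 | Marchetti: $22,800 | Halvorsen: $53,100

Combined profit-interest units = 53.
Proportional shares (ignoring caps): Orozco 60,011.32; Vance 50,009.43; Marchetti 20,003.77; Halvorsen 46,675.47.
Capped: Vance ($32,500); residual $144,200 reallocated over remaining profit-interest units 38.
Remaining shares: Orozco 68,305.26 → $68,300; Marchetti 22,768.42 → $22,800; Halvorsen 53,126.32 → $53,100.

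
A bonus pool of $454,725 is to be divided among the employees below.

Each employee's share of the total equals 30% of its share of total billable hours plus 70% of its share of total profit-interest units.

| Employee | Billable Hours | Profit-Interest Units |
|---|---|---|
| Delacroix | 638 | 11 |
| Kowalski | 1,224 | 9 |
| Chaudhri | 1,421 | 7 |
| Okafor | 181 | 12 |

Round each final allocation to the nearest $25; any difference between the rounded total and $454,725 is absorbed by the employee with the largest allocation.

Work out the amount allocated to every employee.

Totals — billable hours 3,464, profit-interest units 39.
Combined weights (30% billable hours + 70% profit-interest units): Delacroix 0.2527; Kowalski 0.2675; Chaudhri 0.2487; Okafor 0.2311.
Proportional shares: Delacroix 114,904.43; Kowalski 121,658.53; Chaudhri 113,093.22; Okafor 105,068.82.
At nearest $25: Delacroix $114,900; Kowalski $121,650; Chaudhri $113,100; Okafor $105,075. Sum = $454,725.
Rounded total matches; no reconciliation needed.

Delacroix: $114,900 · Kowalski: $121,650 · Chaudhri: $113,100 · Okafor: $105,075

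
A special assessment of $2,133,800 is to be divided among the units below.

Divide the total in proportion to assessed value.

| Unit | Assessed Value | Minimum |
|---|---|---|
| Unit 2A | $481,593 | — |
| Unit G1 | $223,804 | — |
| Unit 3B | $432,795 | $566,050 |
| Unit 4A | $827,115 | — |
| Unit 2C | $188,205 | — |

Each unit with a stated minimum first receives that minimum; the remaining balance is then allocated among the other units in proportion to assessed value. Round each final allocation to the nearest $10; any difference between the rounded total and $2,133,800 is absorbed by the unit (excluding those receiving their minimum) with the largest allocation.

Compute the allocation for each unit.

Guaranteed amounts: Unit 3B $566,050. Residual $1,567,750.
Residual split over remaining assessed value 1,720,717: Unit 2A 438,780.71 → $438,780; Unit G1 203,908.44 → $203,910; Unit 4A 753,586.76 → $753,590; Unit 2C 171,474.09 → $171,470.

Unit 2A: $438,780 · Unit G1: $203,910 · Unit 3B: $566,050 · Unit 4A: $753,590 · Unit 2C: $171,470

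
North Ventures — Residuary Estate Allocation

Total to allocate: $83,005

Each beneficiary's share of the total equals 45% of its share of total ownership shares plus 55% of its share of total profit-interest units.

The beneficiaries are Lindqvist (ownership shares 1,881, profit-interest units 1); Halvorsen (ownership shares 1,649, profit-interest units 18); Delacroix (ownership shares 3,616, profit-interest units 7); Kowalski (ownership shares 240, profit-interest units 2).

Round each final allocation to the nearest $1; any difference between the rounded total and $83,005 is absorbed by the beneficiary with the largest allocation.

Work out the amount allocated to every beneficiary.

Totals — ownership shares 7,386, profit-interest units 28.
Blended shares (45% ownership shares + 55% profit-interest units): Lindqvist 0.1342; Halvorsen 0.4540; Delacroix 0.3578; Kowalski 0.0539.
Pro-rata amounts: Lindqvist 11,142.99; Halvorsen 37,687.47; Delacroix 29,699.91; Kowalski 4,474.63.
After rounding ($1): Lindqvist $11,143; Halvorsen $37,687; Delacroix $29,700; Kowalski $4,475. Sum = $83,005.
No rounding difference to absorb.

Lindqvist: $11,143 · Halvorsen: $37,687 · Delacroix: $29,700 · Kowalski: $4,475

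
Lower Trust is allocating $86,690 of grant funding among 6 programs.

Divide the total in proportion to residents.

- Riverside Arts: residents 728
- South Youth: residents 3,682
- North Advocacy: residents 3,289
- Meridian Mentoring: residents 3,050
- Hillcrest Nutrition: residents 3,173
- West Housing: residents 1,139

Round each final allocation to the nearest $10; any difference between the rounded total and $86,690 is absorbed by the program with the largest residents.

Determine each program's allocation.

Riverside Arts: $4,190 · South Youth: $21,190 · North Advocacy: $18,930 · Meridian Mentoring: $17,560 · Hillcrest Nutrition: $18,260 · West Housing: $6,560

Sum of residents: 728 + 3,682 + 3,289 + 3,050 + 3,173 + 1,139 = 15,061.
Unrounded shares: Riverside Arts 4,190.31; South Youth 21,193.32; North Advocacy 18,931.24; Meridian Mentoring 17,555.57; Hillcrest Nutrition 18,263.55; West Housing 6,556.00.
At nearest $10: Riverside Arts $4,190; South Youth $21,190; North Advocacy $18,930; Meridian Mentoring $17,560; Hillcrest Nutrition $18,260; West Housing $6,560. Sum = $86,690.
No rounding difference to absorb.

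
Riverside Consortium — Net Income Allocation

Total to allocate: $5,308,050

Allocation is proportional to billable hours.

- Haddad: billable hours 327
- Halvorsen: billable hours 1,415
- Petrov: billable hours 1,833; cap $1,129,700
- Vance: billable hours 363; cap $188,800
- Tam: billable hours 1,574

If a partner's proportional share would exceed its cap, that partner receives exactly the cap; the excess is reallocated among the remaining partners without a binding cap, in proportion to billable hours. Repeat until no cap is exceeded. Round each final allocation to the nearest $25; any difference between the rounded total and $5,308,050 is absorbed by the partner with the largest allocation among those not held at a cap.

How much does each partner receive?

Haddad: $393,425 · Halvorsen: $1,702,425 · Petrov: $1,129,700 · Vance: $188,800 · Tam: $1,893,700

Billable hours total: 5,512.
Proportional shares (ignoring caps): Haddad 314,900.64; Halvorsen 1,362,643.46; Petrov 1,765,177.00; Vance 349,568.60; Tam 1,515,760.29.
Cap binds for Petrov ($1,129,700), Vance ($188,800); remaining pool $3,989,550 reallocated over remaining billable hours 3,316.
Redistributed shares: Haddad 393,420.64 → $393,425; Halvorsen 1,702,416.54 → $1,702,425; Tam 1,893,712.82 → $1,893,725.
Rounding difference −$25 applied to Tam → $1,893,700.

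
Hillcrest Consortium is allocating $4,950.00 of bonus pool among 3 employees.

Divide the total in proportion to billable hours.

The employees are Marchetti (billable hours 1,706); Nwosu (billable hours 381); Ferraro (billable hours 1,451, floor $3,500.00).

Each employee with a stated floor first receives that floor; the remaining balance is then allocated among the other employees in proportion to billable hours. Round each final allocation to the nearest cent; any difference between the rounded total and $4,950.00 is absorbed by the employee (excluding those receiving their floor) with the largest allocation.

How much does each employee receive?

Marchetti: $1,185.29 · Nwosu: $264.71 · Ferraro: $3,500.00

Fund the minimums — Ferraro $3,500.00. Remaining pool $1,450.00.
Remaining pool split over remaining billable hours 2,087: Marchetti 1,185.2899 → $1,185.29; Nwosu 264.7101 → $264.71.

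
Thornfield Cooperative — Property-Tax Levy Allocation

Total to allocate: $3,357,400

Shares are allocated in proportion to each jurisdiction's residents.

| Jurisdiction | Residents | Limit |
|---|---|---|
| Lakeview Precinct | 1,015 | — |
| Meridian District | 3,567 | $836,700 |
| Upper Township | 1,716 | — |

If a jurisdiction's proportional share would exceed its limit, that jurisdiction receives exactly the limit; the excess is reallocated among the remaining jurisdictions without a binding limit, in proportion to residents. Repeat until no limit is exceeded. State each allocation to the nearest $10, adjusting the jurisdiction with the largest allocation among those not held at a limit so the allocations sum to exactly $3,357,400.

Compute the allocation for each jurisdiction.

Lakeview Precinct: $936,840; Meridian District: $836,700; Upper Township: $1,583,860

Sum of residents: 6,298.
Pro-rata shares before constraints: Lakeview Precinct 541,086.22; Meridian District 1,901,531.57; Upper Township 914,782.22.
Cap binds for Meridian District ($836,700); balance $2,520,700 reallocated over remaining residents 2,731.
Remaining shares: Lakeview Precinct 936,840.17 → $936,840; Upper Township 1,583,859.83 → $1,583,860.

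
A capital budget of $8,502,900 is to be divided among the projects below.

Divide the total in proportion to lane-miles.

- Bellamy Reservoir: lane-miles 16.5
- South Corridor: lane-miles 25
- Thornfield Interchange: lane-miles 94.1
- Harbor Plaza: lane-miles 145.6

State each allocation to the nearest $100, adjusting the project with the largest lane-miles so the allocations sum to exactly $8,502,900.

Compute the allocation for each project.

Sum of lane-miles: 281.2.
Raw shares: Bellamy Reservoir 16.5/281.2 × $8,502,900 = 498,925.50; South Corridor 25/281.2 × $8,502,900 = 755,947.72; Thornfield Interchange 94.1/281.2 × $8,502,900 = 2,845,387.23; Harbor Plaza 145.6/281.2 × $8,502,900 = 4,402,639.54.
At nearest $100: Bellamy Reservoir $498,900; South Corridor $755,900; Thornfield Interchange $2,845,400; Harbor Plaza $4,402,600. Sum = $8,502,800.
Difference $8,502,900 − $8,502,800 = +$100 applied to largest lane-miles (Harbor Plaza): Harbor Plaza becomes $4,402,700.

Bellamy Reservoir: $498,900 | South Corridor: $755,900 | Thornfield Interchange: $2,845,400 | Harbor Plaza: $4,402,700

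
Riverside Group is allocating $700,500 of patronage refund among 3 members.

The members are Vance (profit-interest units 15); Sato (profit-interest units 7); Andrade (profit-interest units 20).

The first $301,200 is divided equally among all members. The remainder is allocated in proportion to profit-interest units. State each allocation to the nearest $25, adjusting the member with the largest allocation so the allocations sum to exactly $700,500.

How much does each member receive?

Vance: $243,000; Sato: $166,950; Andrade: $290,550

$301,200 shared equally gives $100,400 per member.
Remainder $399,300 by profit-interest units (total 42): Vance 142,607.14 → $142,600; Sato 66,550.00 → $66,550; Andrade 190,142.86 → $190,150.
Totals: Vance $100,400 + $142,600 = $243,000; Sato $100,400 + $66,550 = $166,950; Andrade $100,400 + $190,150 = $290,550.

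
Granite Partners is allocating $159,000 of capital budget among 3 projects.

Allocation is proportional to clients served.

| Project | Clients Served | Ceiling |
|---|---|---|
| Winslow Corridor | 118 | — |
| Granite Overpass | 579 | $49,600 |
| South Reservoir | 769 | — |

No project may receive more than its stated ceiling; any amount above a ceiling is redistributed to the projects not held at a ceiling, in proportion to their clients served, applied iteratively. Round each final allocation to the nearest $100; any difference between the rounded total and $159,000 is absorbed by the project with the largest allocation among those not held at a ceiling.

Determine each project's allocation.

Winslow Corridor: $14,600 · Granite Overpass: $49,600 · South Reservoir: $94,800

Sum of clients served: 1,466.
Unconstrained shares: Winslow Corridor 12,798.09; Granite Overpass 62,797.41; South Reservoir 83,404.50.
Held at cap: Granite Overpass ($49,600); balance $109,400 reallocated over remaining clients served 887.
Remaining shares: Winslow Corridor 14,553.78 → $14,600; South Reservoir 94,846.22 → $94,800.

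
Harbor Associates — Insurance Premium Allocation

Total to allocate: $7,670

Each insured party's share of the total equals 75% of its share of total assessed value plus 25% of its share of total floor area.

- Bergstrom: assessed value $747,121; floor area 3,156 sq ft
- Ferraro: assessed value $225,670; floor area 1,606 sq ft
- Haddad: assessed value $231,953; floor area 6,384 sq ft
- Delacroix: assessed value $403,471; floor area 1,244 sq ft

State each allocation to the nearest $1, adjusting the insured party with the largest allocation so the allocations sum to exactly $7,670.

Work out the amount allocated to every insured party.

Assessed value total 1,608,215; floor area total 12,390.
Composite weights (75% assessed value + 25% floor area): Bergstrom 0.4121; Ferraro 0.1376; Haddad 0.2370; Delacroix 0.2133.
Raw shares: Bergstrom 3,160.84; Ferraro 1,055.76; Haddad 1,817.68; Delacroix 1,635.72.
Rounded to nearest $1: Bergstrom $3,161; Ferraro $1,056; Haddad $1,818; Delacroix $1,636. Sum = $7,671.
Difference $7,670 − $7,671 = −$1 applied to largest allocation (Bergstrom): Bergstrom becomes $3,160.

Bergstrom: $3,160 · Ferraro: $1,056 · Haddad: $1,818 · Delacroix: $1,636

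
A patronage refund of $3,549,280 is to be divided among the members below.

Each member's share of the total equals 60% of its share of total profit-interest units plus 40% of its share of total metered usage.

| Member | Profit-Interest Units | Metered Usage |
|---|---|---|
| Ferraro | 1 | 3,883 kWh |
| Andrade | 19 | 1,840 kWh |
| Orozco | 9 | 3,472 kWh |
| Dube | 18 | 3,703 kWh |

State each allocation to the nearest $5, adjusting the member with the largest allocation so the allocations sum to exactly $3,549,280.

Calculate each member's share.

Totals — profit-interest units 47, metered usage 12,898.
Composite weights (60% profit-interest units + 40% metered usage): Ferraro 0.1332; Andrade 0.2996; Orozco 0.2226; Dube 0.3446.
Raw shares: Ferraro 472,720.54; Andrade 1,063,422.15; Orozco 789,960.50; Dube 1,223,176.81.
After rounding ($5): Ferraro $472,720; Andrade $1,063,420; Orozco $789,960; Dube $1,223,175. Sum = $3,549,275.
Difference $3,549,280 − $3,549,275 = +$5 applied to largest allocation (Dube): Dube becomes $1,223,180.

Ferraro: $472,720 | Andrade: $1,063,420 | Orozco: $789,960 | Dube: $1,223,180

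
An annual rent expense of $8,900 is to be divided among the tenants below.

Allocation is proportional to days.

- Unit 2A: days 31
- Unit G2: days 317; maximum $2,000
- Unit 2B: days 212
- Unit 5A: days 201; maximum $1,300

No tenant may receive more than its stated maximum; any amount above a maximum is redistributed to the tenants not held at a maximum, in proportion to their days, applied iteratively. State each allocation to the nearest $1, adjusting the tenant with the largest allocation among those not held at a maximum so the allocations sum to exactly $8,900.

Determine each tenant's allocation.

Days total: 761.
Unconstrained shares: Unit 2A 362.55; Unit G2 3,707.36; Unit 2B 2,479.37; Unit 5A 2,350.72.
Cap binds for Unit G2 ($2,000), Unit 5A ($1,300); balance $5,600 reallocated over remaining days 243.
Shares after redistribution: Unit 2A 714.40 → $714; Unit 2B 4,885.60 → $4,886.

Unit 2A: $714 · Unit G2: $2,000 · Unit 2B: $4,886 · Unit 5A: $1,300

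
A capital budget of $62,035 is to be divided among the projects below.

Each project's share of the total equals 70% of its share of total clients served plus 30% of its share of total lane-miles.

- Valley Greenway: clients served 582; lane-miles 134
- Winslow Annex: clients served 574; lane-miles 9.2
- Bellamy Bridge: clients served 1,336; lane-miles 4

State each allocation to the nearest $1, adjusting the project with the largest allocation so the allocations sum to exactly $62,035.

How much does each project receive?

Valley Greenway: $27,084; Winslow Annex: $11,165; Bellamy Bridge: $23,786

Clients served total 2,492; lane-miles total 147.2.
Composite weights (70% clients served + 30% lane-miles): Valley Greenway 0.4366; Winslow Annex 0.1800; Bellamy Bridge 0.3834.
Raw shares: Valley Greenway 27,083.30; Winslow Annex 11,165.43; Bellamy Bridge 23,786.27.
Rounded to nearest $1: Valley Greenway $27,083; Winslow Annex $11,165; Bellamy Bridge $23,786. Sum = $62,034.
Difference $62,035 − $62,034 = +$1 applied to largest allocation (Valley Greenway): Valley Greenway becomes $27,084.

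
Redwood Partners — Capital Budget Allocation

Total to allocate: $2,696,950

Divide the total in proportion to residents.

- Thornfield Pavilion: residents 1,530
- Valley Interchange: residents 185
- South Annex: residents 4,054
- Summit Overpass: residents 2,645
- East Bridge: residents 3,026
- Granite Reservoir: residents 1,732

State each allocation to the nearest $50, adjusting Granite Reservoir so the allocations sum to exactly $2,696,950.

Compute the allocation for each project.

Thornfield Pavilion: $313,250 | Valley Interchange: $37,900 | South Annex: $830,050 | Summit Overpass: $541,550 | East Bridge: $619,550 | Granite Reservoir: $354,650

Sum of residents: 13,172.
Unrounded shares: Thornfield Pavilion 1,530/13,172 × $2,696,950 = 313,265.53; Valley Interchange 185/13,172 × $2,696,950 = 37,878.51; South Annex 4,054/13,172 × $2,696,950 = 830,051.27; Summit Overpass 2,645/13,172 × $2,696,950 = 541,560.34; East Bridge 3,026/13,172 × $2,696,950 = 619,569.59; Granite Reservoir 1,732/13,172 × $2,696,950 = 354,624.76.
After rounding ($50): Thornfield Pavilion $313,250; Valley Interchange $37,900; South Annex $830,050; Summit Overpass $541,550; East Bridge $619,550; Granite Reservoir $354,600. Sum = $2,696,900.
Difference $2,696,950 − $2,696,900 = +$50 applied to Granite Reservoir: Granite Reservoir becomes $354,650.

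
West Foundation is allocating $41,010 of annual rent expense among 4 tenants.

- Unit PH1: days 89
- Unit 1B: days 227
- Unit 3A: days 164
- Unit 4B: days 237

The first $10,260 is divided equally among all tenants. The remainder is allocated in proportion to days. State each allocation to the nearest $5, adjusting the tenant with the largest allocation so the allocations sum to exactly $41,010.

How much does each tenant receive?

Equal tier: $10,260 ÷ 4 = $2,565 apiece.
Remainder $30,750 by days (total 717): Unit PH1 3,816.95 → $3,815; Unit 1B 9,735.36 → $9,735; Unit 3A 7,033.47 → $7,035; Unit 4B 10,164.23 → $10,165.
Totals: Unit PH1 $2,565 + $3,815 = $6,380; Unit 1B $2,565 + $9,735 = $12,300; Unit 3A $2,565 + $7,035 = $9,600; Unit 4B $2,565 + $10,165 = $12,730.

Unit PH1: $6,380; Unit 1B: $12,300; Unit 3A: $9,600; Unit 4B: $12,730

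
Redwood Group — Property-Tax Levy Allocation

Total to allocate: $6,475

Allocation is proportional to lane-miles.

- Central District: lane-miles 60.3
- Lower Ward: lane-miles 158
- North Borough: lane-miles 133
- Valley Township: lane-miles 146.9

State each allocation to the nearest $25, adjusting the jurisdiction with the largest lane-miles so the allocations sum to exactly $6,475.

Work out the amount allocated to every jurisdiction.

Total lane-miles = 498.2.
Unrounded shares: Central District 60.3/498.2 × $6,475 = 783.71; Lower Ward 158/498.2 × $6,475 = 2,053.49; North Borough 133/498.2 × $6,475 = 1,728.57; Valley Township 146.9/498.2 × $6,475 = 1,909.23.
At nearest $25: Central District $775; Lower Ward $2,050; North Borough $1,725; Valley Township $1,900. Sum = $6,450.
Difference $6,475 − $6,450 = +$25 applied to largest lane-miles (Lower Ward): Lower Ward becomes $2,075.

Central District: $775; Lower Ward: $2,075; North Borough: $1,725; Valley Township: $1,900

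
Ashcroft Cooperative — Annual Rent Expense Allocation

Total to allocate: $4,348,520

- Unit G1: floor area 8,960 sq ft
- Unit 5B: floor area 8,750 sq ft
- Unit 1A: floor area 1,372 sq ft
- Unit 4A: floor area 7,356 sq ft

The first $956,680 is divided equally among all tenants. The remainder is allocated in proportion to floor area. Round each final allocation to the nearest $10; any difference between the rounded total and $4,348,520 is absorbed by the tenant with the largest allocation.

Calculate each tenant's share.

Unit G1: $1,388,690 · Unit 5B: $1,361,740 · Unit 1A: $415,190 · Unit 4A: $1,182,900

Equal tier: $956,680 ÷ 4 = $239,170 apiece.
Remainder $3,391,840 by floor area (total 26,438): Unit G1 1,149,515.33 → $1,149,520; Unit 5B 1,122,573.57 → $1,122,570; Unit 1A 176,019.54 → $176,020; Unit 4A 943,731.56 → $943,730.
Totals: Unit G1 $239,170 + $1,149,520 = $1,388,690; Unit 5B $239,170 + $1,122,570 = $1,361,740; Unit 1A $239,170 + $176,020 = $415,190; Unit 4A $239,170 + $943,730 = $1,182,900.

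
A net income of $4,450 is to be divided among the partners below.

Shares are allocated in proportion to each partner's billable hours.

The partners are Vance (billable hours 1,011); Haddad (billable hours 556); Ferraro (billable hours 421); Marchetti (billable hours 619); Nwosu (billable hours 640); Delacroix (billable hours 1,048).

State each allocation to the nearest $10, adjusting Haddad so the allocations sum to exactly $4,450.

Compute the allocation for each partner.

Vance: $1,050; Haddad: $570; Ferraro: $440; Marchetti: $640; Nwosu: $660; Delacroix: $1,090

Total billable hours = 4,295.
Pro-rata amounts: Vance 1,011/4,295 × $4,450 = 1,047.49; Haddad 556/4,295 × $4,450 = 576.07; Ferraro 421/4,295 × $4,450 = 436.19; Marchetti 619/4,295 × $4,450 = 641.34; Nwosu 640/4,295 × $4,450 = 663.10; Delacroix 1,048/4,295 × $4,450 = 1,085.82.
After rounding ($10): Vance $1,050; Haddad $580; Ferraro $440; Marchetti $640; Nwosu $660; Delacroix $1,090. Sum = $4,460.
Difference $4,450 − $4,460 = −$10 applied to Haddad: Haddad becomes $570.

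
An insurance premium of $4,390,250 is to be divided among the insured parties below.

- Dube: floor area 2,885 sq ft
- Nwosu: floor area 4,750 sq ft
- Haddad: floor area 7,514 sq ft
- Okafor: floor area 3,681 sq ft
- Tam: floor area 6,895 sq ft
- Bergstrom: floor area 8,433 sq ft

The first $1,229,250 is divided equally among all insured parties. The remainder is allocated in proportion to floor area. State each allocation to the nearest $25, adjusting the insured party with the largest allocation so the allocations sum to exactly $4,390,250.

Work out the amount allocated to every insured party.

Dube: $471,850 | Nwosu: $644,450 | Haddad: $900,225 | Okafor: $545,525 | Tam: $842,950 | Bergstrom: $985,250

First tranche $1,229,250 split equally: $204,875 each.
Remainder $3,161,000 by floor area (total 34,158): Dube 266,979.48 → $266,975; Nwosu 439,567.60 → $439,575; Haddad 695,349.67 → $695,350; Okafor 340,641.75 → $340,650; Tam 638,067.07 → $638,075; Bergstrom 780,394.43 → $780,400.
Rounding difference −$25 on remainder applied to Bergstrom.
Totals: Dube $204,875 + $266,975 = $471,850; Nwosu $204,875 + $439,575 = $644,450; Haddad $204,875 + $695,350 = $900,225; Okafor $204,875 + $340,650 = $545,525; Tam $204,875 + $638,075 = $842,950; Bergstrom $204,875 + $780,375 = $985,250.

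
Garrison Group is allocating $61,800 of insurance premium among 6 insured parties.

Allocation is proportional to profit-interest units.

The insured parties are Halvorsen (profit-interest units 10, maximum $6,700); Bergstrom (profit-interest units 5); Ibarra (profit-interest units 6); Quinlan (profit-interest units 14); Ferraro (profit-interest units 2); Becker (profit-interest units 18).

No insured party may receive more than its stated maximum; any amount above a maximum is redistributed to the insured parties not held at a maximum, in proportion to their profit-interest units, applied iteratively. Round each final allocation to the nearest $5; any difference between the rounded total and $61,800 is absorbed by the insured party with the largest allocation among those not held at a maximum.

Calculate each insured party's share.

Halvorsen: $6,700 · Bergstrom: $6,120 · Ibarra: $7,345 · Quinlan: $17,140 · Ferraro: $2,450 · Becker: $22,045

Sum of profit-interest units: 55.
Unconstrained shares: Halvorsen 11,236.36; Bergstrom 5,618.18; Ibarra 6,741.82; Quinlan 15,730.91; Ferraro 2,247.27; Becker 20,225.45.
Held at cap: Halvorsen ($6,700); residual $55,100 reallocated over remaining profit-interest units 45.
Shares after redistribution: Bergstrom 6,122.22 → $6,120; Ibarra 7,346.67 → $7,345; Quinlan 17,142.22 → $17,140; Ferraro 2,448.89 → $2,450; Becker 22,040.00 → $22,040.
Rounding difference +$5 applied to Becker → $22,045.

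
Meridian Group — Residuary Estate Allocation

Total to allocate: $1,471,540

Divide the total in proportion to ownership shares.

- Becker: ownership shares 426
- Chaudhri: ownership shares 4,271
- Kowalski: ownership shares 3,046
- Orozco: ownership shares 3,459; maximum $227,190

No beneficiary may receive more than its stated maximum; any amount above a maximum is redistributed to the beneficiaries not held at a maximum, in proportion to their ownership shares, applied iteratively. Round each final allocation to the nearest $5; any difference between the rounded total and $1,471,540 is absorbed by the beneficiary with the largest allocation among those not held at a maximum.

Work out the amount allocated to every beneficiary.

Becker: $68,460 | Chaudhri: $686,380 | Kowalski: $489,510 | Orozco: $227,190

Combined ownership shares = 11,202.
Pro-rata shares before constraints: Becker 55,961.08; Chaudhri 561,055.82; Kowalski 400,134.87; Orozco 454,388.22.
Held at cap: Orozco ($227,190); balance $1,244,350 reallocated over remaining ownership shares 7,743.
Redistributed shares: Becker 68,460.95 → $68,460; Chaudhri 686,377.22 → $686,375; Kowalski 489,511.83 → $489,510.
Rounding difference +$5 applied to Chaudhri → $686,380.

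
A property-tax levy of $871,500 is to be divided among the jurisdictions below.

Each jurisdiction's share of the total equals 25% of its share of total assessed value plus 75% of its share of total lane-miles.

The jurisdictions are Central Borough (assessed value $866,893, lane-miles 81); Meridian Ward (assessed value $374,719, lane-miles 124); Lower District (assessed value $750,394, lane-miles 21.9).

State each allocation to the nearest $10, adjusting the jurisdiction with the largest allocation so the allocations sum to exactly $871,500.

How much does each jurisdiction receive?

Central Borough: $328,150; Meridian Ward: $398,190; Lower District: $145,160

Assessed value total 1,992,006; lane-miles total 226.9.
Blended shares (25% assessed value + 75% lane-miles): Central Borough 0.3765; Meridian Ward 0.4569; Lower District 0.1666.
Raw shares: Central Borough 328,150.76; Meridian Ward 398,188.38; Lower District 145,160.86.
At nearest $10: Central Borough $328,150; Meridian Ward $398,190; Lower District $145,160. Sum = $871,500.
Rounded total matches; no reconciliation needed.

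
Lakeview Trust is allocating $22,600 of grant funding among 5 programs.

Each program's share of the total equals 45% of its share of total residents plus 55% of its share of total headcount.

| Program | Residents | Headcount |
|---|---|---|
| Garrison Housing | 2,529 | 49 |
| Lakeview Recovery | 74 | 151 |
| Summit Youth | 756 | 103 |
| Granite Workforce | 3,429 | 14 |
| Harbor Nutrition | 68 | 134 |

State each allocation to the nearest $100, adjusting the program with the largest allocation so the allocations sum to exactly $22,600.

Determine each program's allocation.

Garrison Housing: $5,100; Lakeview Recovery: $4,300; Summit Youth: $4,000; Granite Workforce: $5,400; Harbor Nutrition: $3,800

Residents total 6,856; headcount total 451.
Combined weights (45% residents + 55% headcount): Garrison Housing 0.2257; Lakeview Recovery 0.1890; Summit Youth 0.1752; Granite Workforce 0.2421; Harbor Nutrition 0.1679.
Pro-rata amounts: Garrison Housing 5,101.94; Lakeview Recovery 4,271.48; Summit Youth 3,960.21; Granite Workforce 5,472.34; Harbor Nutrition 3,794.04.
After rounding ($100): Garrison Housing $5,100; Lakeview Recovery $4,300; Summit Youth $4,000; Granite Workforce $5,500; Harbor Nutrition $3,800. Sum = $22,700.
Difference $22,600 − $22,700 = −$100 applied to largest allocation (Granite Workforce): Granite Workforce becomes $5,400.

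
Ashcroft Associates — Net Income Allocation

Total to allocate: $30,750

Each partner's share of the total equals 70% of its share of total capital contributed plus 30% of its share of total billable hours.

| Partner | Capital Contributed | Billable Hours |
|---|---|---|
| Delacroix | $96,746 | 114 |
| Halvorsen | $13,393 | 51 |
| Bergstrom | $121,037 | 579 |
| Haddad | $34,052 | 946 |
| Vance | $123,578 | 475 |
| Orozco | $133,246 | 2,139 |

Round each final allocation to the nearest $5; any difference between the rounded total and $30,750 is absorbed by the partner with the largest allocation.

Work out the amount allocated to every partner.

Delacroix: $4,235; Halvorsen: $660; Bergstrom: $6,230; Haddad: $3,430; Vance: $6,115; Orozco: $10,080

Capital contributed total 522,052; billable hours total 4,304.
Combined weights (70% capital contributed + 30% billable hours): Delacroix 0.1377; Halvorsen 0.0215; Bergstrom 0.2027; Haddad 0.1116; Vance 0.1988; Orozco 0.3278.
Pro-rata amounts: Delacroix 4,233.33; Halvorsen 661.52; Bergstrom 6,231.54; Haddad 3,431.63; Vance 6,113.40; Orozco 10,078.57.
Rounded to nearest $5: Delacroix $4,235; Halvorsen $660; Bergstrom $6,230; Haddad $3,430; Vance $6,115; Orozco $10,080. Sum = $30,750.
No rounding difference to absorb.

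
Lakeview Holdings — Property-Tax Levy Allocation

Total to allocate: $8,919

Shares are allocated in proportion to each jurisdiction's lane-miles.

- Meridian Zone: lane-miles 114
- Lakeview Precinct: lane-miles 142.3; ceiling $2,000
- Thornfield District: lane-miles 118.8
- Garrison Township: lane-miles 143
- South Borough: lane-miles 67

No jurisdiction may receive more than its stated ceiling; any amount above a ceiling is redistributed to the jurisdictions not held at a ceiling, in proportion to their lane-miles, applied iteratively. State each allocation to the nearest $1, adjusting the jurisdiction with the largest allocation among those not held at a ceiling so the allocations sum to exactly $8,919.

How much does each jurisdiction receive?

Lane-miles total: 585.1.
Unconstrained shares: Meridian Zone 1,737.76; Lakeview Precinct 2,169.16; Thornfield District 1,810.93; Garrison Township 2,179.83; South Borough 1,021.32.
Capped: Lakeview Precinct ($2,000); balance $6,919 reallocated over remaining lane-miles 442.8.
Redistributed shares: Meridian Zone 1,781.31 → $1,781; Thornfield District 1,856.32 → $1,856; Garrison Township 2,234.46 → $2,234; South Borough 1,046.91 → $1,047.
Rounding difference +$1 applied to Garrison Township → $2,235.

Meridian Zone: $1,781 · Lakeview Precinct: $2,000 · Thornfield District: $1,856 · Garrison Township: $2,235 · South Borough: $1,047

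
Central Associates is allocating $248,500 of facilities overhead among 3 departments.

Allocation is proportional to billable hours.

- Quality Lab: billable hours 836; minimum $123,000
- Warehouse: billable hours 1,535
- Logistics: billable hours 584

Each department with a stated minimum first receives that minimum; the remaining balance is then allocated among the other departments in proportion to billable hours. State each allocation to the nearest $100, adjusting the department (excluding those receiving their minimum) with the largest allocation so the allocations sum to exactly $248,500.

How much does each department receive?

Quality Lab: $123,000; Warehouse: $90,900; Logistics: $34,600

Minimums first: Quality Lab $123,000. Balance $125,500.
Balance split over remaining billable hours 2,119: Warehouse 90,911.99 → $90,900; Logistics 34,588.01 → $34,600.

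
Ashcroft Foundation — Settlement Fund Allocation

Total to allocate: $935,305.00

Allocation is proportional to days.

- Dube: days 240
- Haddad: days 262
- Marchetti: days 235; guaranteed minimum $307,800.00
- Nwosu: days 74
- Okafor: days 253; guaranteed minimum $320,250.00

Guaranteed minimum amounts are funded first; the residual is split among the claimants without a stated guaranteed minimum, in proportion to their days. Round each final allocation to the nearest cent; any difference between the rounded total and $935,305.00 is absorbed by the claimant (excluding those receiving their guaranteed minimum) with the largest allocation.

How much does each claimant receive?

Dube: $128,022.92 · Haddad: $139,758.35 · Marchetti: $307,800.00 · Nwosu: $39,473.73 · Okafor: $320,250.00

Minimums first: Marchetti $307,800.00; Okafor $320,250.00. Balance $307,255.00.
Balance split over remaining days 576: Dube 128,022.9167 → $128,022.92; Haddad 139,758.3507 → $139,758.35; Nwosu 39,473.7326 → $39,473.73.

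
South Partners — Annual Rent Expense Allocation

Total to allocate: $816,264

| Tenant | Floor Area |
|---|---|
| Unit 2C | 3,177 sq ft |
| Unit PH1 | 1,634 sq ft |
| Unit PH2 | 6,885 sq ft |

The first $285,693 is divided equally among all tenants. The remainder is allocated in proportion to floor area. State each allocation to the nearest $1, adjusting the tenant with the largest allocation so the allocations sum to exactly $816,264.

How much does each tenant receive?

Equal tier: $285,693 ÷ 3 = $95,231 apiece.
Remainder $530,571 by floor area (total 11,696): Unit 2C 144,119.70 → $144,120; Unit PH1 74,123.89 → $74,124; Unit PH2 312,327.41 → $312,327.
Totals: Unit 2C $95,231 + $144,120 = $239,351; Unit PH1 $95,231 + $74,124 = $169,355; Unit PH2 $95,231 + $312,327 = $407,558.

Unit 2C: $239,351; Unit PH1: $169,355; Unit PH2: $407,558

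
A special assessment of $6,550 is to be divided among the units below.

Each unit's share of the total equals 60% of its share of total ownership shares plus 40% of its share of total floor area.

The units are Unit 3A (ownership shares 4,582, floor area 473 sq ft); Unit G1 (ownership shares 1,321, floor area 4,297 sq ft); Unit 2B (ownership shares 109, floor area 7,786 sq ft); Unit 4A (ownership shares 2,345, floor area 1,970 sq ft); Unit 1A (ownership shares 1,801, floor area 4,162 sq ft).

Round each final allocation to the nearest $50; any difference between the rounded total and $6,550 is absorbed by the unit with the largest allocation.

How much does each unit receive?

Ownership shares total 10,158; floor area total 18,688.
Composite weights (60% ownership shares + 40% floor area): Unit 3A 0.2808; Unit G1 0.1700; Unit 2B 0.1731; Unit 4A 0.1807; Unit 1A 0.1955.
Pro-rata amounts: Unit 3A 1,839.03; Unit G1 1,113.50; Unit 2B 1,133.74; Unit 4A 1,183.44; Unit 1A 1,280.28.
At nearest $50: Unit 3A $1,850; Unit G1 $1,100; Unit 2B $1,150; Unit 4A $1,200; Unit 1A $1,300. Sum = $6,600.
Difference $6,550 − $6,600 = −$50 applied to largest allocation (Unit 3A): Unit 3A becomes $1,800.

Unit 3A: $1,800 | Unit G1: $1,100 | Unit 2B: $1,150 | Unit 4A: $1,200 | Unit 1A: $1,300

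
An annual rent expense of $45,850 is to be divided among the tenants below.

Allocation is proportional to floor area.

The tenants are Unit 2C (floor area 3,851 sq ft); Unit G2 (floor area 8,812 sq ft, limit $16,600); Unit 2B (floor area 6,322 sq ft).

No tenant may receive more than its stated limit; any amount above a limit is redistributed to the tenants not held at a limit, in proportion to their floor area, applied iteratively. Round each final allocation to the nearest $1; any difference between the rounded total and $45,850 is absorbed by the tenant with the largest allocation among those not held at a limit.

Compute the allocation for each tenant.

Unit 2C: $11,073; Unit G2: $16,600; Unit 2B: $18,177

Total floor area = 18,985.
Unconstrained shares: Unit 2C 9,300.41; Unit G2 21,281.55; Unit 2B 15,268.04.
Cap binds for Unit G2 ($16,600); residual $29,250 reallocated over remaining floor area 10,173.
Shares after redistribution: Unit 2C 11,072.62 → $11,073; Unit 2B 18,177.38 → $18,177.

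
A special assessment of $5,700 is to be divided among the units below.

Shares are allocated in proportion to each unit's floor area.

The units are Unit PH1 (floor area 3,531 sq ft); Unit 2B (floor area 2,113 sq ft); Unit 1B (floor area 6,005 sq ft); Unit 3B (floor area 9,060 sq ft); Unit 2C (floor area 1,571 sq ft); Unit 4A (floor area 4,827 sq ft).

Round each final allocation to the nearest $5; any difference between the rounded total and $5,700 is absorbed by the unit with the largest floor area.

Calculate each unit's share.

Sum of floor area: 3,531 + 2,113 + 6,005 + 9,060 + 1,571 + 4,827 = 27,107.
Pro-rata amounts: Unit PH1 742.49; Unit 2B 444.32; Unit 1B 1,262.72; Unit 3B 1,905.12; Unit 2C 330.35; Unit 4A 1,015.01.
After rounding ($5): Unit PH1 $740; Unit 2B $445; Unit 1B $1,265; Unit 3B $1,905; Unit 2C $330; Unit 4A $1,015. Sum = $5,700.
Sum already equals the total — no adjustment.

Unit PH1: $740; Unit 2B: $445; Unit 1B: $1,265; Unit 3B: $1,905; Unit 2C: $330; Unit 4A: $1,015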